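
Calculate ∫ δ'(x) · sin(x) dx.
-1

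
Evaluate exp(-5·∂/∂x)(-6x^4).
- 6 x^{4} + 120 x^{3} - 900 x^{2} + 3000 x - 3750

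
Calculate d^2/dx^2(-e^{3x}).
- 9 e^{3 x}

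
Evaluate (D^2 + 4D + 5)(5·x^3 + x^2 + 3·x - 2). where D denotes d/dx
25 x^{3} + 65 x^{2} + 53 x + 4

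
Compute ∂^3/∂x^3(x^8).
336 x^{5}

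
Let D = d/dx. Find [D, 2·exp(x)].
2 e^{x}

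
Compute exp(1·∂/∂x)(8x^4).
8 x^{4} + 32 x^{3} + 48 x^{2} + 32 x + 8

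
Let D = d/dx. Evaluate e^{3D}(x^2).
x^{2} + 6 x + 9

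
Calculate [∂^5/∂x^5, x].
5\frac{d^{4}}{dx^{4}}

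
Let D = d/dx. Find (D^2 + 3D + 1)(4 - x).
1 - x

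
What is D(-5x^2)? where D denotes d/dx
- 10 x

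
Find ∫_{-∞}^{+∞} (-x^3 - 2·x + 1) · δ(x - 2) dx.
-11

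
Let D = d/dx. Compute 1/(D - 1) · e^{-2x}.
- \frac{e^{- 2 x}}{3}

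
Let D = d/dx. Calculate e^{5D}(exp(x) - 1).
e^{x + 5} - 1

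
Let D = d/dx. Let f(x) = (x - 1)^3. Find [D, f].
3 \left(x - 1\right)^{2}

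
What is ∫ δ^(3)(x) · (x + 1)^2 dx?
0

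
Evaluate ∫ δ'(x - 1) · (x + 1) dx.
-1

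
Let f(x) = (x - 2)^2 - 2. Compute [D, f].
2 x - 4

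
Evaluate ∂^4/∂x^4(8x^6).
2880 x^{2}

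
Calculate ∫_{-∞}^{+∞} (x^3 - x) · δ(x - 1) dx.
0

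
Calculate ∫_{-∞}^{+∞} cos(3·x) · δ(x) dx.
1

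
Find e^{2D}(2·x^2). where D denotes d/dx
2 x^{2} + 8 x + 8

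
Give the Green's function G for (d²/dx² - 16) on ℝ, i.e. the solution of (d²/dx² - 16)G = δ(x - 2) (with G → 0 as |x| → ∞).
-\frac{e^{-4|x - 2|}}{8}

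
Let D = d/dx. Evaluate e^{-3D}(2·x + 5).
2 x - 1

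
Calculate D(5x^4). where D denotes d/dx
20 x^{3}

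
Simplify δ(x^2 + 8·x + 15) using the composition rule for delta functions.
\frac{\delta(x + 3) + \delta(x + 5)}{2}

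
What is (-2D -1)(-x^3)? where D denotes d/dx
x^{2} \left(x + 6\right)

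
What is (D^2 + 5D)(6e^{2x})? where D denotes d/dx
84 e^{2 x}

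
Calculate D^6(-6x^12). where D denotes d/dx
- 3991680 x^{6}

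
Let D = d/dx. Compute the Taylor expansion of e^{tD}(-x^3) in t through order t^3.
- t^{3} - 3 t^{2} x - 3 t x^{2} - x^{3}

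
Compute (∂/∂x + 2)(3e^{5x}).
21 e^{5 x}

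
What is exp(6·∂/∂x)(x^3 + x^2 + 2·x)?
x^{3} + 19 x^{2} + 122 x + 264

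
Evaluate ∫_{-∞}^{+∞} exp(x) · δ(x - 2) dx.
e^{2}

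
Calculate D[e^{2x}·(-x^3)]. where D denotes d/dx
x^{2} \left(- 2 x - 3\right) e^{2 x}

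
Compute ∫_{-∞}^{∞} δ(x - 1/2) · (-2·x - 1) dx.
-2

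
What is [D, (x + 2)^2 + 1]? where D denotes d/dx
2 x + 4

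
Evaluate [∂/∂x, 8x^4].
32 x^{3}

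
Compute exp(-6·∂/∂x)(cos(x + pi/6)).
\cos{\left(x - 6 + \frac{\pi}{6} \right)}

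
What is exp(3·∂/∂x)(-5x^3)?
- 5 x^{3} - 45 x^{2} - 135 x - 135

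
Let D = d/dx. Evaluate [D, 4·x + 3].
4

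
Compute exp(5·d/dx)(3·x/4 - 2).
\frac{3 x}{4} + \frac{7}{4}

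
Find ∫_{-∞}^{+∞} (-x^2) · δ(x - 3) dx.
-9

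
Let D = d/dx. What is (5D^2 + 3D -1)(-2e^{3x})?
- 106 e^{3 x}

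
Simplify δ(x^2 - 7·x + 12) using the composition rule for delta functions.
\frac{\delta(x - 4) + \delta(x - 3)}{1}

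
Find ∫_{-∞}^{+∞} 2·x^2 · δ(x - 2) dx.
8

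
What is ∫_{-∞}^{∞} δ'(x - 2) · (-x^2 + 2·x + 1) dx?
2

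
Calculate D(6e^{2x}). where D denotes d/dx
12 e^{2 x}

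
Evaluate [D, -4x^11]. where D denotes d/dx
- 44 x^{10}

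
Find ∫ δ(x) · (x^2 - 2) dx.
-2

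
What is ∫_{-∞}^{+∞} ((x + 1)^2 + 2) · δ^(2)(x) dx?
2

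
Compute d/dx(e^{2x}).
2 e^{2 x}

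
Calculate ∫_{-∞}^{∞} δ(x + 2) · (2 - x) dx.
4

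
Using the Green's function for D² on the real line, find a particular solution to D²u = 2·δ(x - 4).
|x - 4|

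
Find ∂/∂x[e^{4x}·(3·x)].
\left(12 x + 3\right) e^{4 x}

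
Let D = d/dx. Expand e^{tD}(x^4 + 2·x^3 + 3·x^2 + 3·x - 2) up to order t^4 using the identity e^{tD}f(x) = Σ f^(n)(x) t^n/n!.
t^{4} + t^{3} \left(4 x + 2\right) + t^{2} \left(6 x^{2} + 6 x + 3\right) + t \left(4 x^{3} + 6 x^{2} + 6 x + 3\right) + x^{4} + 2 x^{3} + 3 x^{2} + 3 x - 2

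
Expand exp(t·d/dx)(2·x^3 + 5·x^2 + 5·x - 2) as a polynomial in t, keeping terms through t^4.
2 t^{3} + t^{2} \left(6 x + 5\right) + t \left(6 x^{2} + 10 x + 5\right) + 2 x^{3} + 5 x^{2} + 5 x - 2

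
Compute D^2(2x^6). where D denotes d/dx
60 x^{4}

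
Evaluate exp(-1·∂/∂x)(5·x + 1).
5 x - 4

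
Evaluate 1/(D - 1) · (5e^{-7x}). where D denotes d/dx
- \frac{5 e^{- 7 x}}{8}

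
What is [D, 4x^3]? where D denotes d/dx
12 x^{2}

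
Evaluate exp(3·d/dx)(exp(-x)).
e^{- x - 3}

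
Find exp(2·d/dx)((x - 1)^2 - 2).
x^{2} + 2 x - 1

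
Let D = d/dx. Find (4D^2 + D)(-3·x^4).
12 x^{2} \left(- x - 12\right)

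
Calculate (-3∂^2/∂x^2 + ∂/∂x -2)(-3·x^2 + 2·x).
6 x^{2} - 10 x + 20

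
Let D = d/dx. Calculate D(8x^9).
72 x^{8}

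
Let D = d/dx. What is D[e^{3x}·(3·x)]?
\left(9 x + 3\right) e^{3 x}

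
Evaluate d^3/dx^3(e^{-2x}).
- 8 e^{- 2 x}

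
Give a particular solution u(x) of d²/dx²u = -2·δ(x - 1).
-|x - 1|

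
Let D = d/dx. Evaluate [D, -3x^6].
- 18 x^{5}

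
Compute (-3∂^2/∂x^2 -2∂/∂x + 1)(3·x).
3 x - 6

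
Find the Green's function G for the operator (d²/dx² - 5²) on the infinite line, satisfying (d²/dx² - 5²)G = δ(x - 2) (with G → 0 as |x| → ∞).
-\frac{e^{-5|x - 2|}}{10}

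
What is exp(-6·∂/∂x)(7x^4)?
7 x^{4} - 168 x^{3} + 1512 x^{2} - 6048 x + 9072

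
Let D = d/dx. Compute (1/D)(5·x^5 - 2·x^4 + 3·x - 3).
\frac{5 x^{6}}{6} - \frac{2 x^{5}}{5} + \frac{3 x^{2}}{2} - 3 x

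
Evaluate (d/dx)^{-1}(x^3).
\frac{x^{4}}{4}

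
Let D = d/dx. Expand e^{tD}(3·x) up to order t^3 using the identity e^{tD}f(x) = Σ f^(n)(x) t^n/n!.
3 t + 3 x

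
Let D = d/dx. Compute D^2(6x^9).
432 x^{7}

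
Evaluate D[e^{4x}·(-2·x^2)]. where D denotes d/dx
4 x \left(- 2 x - 1\right) e^{4 x}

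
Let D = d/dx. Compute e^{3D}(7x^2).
7 x^{2} + 42 x + 63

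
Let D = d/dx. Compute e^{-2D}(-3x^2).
- 3 x^{2} + 12 x - 12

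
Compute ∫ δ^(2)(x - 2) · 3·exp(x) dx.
3 e^{2}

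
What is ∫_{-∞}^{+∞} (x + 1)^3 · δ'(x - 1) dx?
-12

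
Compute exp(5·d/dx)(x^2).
x^{2} + 10 x + 25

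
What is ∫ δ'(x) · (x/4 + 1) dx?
- \frac{1}{4}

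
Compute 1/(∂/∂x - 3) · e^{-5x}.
- \frac{e^{- 5 x}}{8}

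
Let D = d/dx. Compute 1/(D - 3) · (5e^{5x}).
\frac{5 e^{5 x}}{2}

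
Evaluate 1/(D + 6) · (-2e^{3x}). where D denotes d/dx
- \frac{2 e^{3 x}}{9}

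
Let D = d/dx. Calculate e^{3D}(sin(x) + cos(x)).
\sqrt{2} \sin{\left(x + \frac{\pi}{4} + 3 \right)}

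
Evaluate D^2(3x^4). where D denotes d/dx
36 x^{2}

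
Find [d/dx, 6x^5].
30 x^{4}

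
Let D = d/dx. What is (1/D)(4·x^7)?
\frac{x^{8}}{2}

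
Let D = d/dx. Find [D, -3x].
-3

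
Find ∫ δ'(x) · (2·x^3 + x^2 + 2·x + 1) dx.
-2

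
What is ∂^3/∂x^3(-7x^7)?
- 1470 x^{4}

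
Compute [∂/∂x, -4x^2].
- 8 x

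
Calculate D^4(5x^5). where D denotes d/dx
600 x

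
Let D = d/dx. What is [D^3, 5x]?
15D^{2}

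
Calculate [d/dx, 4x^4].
16 x^{3}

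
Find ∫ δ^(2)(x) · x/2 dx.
0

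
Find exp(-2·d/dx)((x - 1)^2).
x^{2} - 6 x + 9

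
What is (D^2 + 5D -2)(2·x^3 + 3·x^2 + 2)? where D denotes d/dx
- 4 x^{3} + 24 x^{2} + 42 x + 2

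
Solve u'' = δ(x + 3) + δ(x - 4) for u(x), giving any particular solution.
\frac{|x + 3|}{2} + \frac{|x - 4|}{2}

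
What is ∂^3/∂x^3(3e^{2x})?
24 e^{2 x}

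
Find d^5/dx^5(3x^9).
45360 x^{4}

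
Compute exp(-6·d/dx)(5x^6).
5 x^{6} - 180 x^{5} + 2700 x^{4} - 21600 x^{3} + 97200 x^{2} - 233280 x + 233280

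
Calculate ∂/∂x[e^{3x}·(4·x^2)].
4 x \left(3 x + 2\right) e^{3 x}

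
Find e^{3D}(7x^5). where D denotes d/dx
7 x^{5} + 105 x^{4} + 630 x^{3} + 1890 x^{2} + 2835 x + 1701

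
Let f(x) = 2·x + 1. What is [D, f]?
2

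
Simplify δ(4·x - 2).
\frac{\delta(x - 1/2)}{4}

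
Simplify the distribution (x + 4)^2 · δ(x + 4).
0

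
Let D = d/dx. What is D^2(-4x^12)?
- 528 x^{10}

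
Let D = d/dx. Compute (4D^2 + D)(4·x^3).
12 x \left(x + 8\right)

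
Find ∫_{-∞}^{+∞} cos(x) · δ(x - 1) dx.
\cos{\left(1 \right)}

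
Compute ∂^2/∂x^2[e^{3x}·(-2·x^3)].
- 6 x \left(3 x^{2} + 6 x + 2\right) e^{3 x}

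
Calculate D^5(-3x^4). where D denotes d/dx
0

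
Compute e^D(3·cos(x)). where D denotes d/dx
3 \cos{\left(x + 1 \right)}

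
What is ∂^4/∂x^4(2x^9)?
6048 x^{5}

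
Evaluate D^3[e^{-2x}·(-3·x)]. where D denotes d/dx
12 \left(2 x - 3\right) e^{- 2 x}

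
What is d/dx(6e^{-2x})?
- 12 e^{- 2 x}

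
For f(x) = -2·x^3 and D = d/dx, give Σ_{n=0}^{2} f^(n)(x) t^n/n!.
2 x \left(- 3 t^{2} - 3 t x - x^{2}\right)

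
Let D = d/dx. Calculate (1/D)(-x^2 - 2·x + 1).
- \frac{x^{3}}{3} - x^{2} + x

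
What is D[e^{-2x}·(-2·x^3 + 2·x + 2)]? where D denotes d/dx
2 \left(2 x^{3} - 3 x^{2} - 2 x - 1\right) e^{- 2 x}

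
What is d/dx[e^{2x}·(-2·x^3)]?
x^{2} \left(- 4 x - 6\right) e^{2 x}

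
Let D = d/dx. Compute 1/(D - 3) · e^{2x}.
- e^{2 x}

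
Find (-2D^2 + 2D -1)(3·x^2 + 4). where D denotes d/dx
- 3 x^{2} + 12 x - 16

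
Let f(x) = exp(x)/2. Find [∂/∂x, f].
\frac{e^{x}}{2}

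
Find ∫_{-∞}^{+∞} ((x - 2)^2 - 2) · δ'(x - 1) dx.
2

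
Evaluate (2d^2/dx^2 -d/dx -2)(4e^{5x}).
172 e^{5 x}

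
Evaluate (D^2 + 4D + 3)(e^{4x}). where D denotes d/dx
35 e^{4 x}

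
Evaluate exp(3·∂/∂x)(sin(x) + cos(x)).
\sqrt{2} \sin{\left(x + \frac{\pi}{4} + 3 \right)}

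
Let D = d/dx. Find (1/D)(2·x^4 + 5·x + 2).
\frac{2 x^{5}}{5} + \frac{5 x^{2}}{2} + 2 x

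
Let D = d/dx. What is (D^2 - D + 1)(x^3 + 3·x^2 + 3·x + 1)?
x^{3} + 3 x + 4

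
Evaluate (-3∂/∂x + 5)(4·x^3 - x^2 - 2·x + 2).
20 x^{3} - 41 x^{2} - 4 x + 16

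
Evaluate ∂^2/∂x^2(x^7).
42 x^{5}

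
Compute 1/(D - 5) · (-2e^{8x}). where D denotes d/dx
- \frac{2 e^{8 x}}{3}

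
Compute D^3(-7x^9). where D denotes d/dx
- 3528 x^{6}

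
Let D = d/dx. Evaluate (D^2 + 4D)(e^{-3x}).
- 3 e^{- 3 x}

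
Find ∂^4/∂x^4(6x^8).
10080 x^{4}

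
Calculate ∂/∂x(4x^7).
28 x^{6}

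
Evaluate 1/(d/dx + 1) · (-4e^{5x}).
- \frac{2 e^{5 x}}{3}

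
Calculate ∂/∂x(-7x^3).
- 21 x^{2}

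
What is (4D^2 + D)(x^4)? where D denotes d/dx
4 x^{2} \left(x + 12\right)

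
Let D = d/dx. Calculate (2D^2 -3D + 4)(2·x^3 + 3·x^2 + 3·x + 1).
8 x^{3} - 6 x^{2} + 18 x + 7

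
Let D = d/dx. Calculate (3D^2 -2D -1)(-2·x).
2 x + 4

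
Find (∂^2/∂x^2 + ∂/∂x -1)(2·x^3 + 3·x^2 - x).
- 2 x^{3} + 3 x^{2} + 19 x + 5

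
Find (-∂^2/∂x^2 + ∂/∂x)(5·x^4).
20 x^{2} \left(x - 3\right)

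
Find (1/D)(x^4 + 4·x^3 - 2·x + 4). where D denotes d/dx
\frac{x^{5}}{5} + x^{4} - x^{2} + 4 x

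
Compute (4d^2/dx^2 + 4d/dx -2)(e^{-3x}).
22 e^{- 3 x}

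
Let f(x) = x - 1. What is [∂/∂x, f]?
1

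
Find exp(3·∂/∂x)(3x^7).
3 x^{7} + 63 x^{6} + 567 x^{5} + 2835 x^{4} + 8505 x^{3} + 15309 x^{2} + 15309 x + 6561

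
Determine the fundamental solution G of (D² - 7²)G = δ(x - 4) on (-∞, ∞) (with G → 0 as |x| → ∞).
-\frac{e^{-7|x - 4|}}{14}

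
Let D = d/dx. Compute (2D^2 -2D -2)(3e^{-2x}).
30 e^{- 2 x}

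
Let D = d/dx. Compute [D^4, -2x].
-8D^{3}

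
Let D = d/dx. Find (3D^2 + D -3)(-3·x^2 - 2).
9 x^{2} - 6 x - 12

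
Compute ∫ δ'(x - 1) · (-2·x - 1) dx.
2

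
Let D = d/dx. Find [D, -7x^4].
- 28 x^{3}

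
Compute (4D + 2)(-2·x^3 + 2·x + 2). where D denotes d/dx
- 4 x^{3} - 24 x^{2} + 4 x + 12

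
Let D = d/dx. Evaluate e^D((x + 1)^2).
x^{2} + 4 x + 4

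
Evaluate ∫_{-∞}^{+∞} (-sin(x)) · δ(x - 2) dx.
- \sin{\left(2 \right)}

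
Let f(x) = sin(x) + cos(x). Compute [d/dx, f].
- \sin{\left(x \right)} + \cos{\left(x \right)}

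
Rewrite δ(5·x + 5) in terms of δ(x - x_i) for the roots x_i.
\frac{\delta(x + 1)}{5}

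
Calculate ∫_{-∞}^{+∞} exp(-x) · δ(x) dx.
1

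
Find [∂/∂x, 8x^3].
24 x^{2}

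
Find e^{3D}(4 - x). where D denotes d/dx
1 - x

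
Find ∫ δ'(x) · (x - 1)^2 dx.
2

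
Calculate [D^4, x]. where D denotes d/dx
4D^{3}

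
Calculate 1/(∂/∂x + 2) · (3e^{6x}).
\frac{3 e^{6 x}}{8}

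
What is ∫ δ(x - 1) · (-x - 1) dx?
-2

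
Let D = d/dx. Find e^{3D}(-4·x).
- 4 x - 12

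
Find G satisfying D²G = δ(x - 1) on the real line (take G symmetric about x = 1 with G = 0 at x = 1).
\frac{|x - 1|}{2}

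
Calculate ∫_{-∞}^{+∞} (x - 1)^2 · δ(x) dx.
1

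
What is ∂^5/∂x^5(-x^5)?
-120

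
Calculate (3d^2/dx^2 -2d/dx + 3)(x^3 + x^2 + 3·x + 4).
3 x^{3} - 3 x^{2} + 23 x + 12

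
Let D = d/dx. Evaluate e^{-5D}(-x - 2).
3 - x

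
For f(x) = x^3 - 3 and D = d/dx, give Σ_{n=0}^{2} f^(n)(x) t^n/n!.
3 t^{2} x + 3 t x^{2} + x^{3} - 3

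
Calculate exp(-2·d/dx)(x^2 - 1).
x^{2} - 4 x + 3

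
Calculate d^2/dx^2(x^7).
42 x^{5}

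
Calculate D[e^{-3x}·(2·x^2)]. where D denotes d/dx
2 x \left(2 - 3 x\right) e^{- 3 x}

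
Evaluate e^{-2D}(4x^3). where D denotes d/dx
4 x^{3} - 24 x^{2} + 48 x - 32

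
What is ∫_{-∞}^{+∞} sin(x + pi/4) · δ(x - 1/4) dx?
\sin{\left(\frac{1}{4} + \frac{\pi}{4} \right)}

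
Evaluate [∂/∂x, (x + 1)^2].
2 x + 2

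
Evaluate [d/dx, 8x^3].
24 x^{2}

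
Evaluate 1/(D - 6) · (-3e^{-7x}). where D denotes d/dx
\frac{3 e^{- 7 x}}{13}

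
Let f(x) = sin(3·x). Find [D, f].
3 \cos{\left(3 x \right)}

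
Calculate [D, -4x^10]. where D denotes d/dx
- 40 x^{9}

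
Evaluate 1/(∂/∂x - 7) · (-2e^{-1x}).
\frac{e^{- x}}{4}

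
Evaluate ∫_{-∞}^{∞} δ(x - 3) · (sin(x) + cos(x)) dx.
\cos{\left(3 \right)} + \sin{\left(3 \right)}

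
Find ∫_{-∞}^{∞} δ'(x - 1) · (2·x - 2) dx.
-2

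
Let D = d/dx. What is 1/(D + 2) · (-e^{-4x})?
\frac{e^{- 4 x}}{2}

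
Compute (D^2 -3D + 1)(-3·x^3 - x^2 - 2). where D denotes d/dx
- 3 x^{3} + 26 x^{2} - 12 x - 4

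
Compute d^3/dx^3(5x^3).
30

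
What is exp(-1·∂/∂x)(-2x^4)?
- 2 x^{4} + 8 x^{3} - 12 x^{2} + 8 x - 2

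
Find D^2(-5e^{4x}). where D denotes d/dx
- 80 e^{4 x}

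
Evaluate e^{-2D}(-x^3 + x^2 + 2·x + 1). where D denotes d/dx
- x^{3} + 7 x^{2} - 14 x + 9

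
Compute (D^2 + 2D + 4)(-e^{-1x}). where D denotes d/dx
- 3 e^{- x}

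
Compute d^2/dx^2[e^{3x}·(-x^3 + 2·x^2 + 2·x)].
\left(- 9 x^{3} + 36 x + 16\right) e^{3 x}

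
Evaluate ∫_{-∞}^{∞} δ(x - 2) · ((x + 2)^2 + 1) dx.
17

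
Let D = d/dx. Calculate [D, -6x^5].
- 30 x^{4}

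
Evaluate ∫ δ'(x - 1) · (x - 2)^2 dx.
2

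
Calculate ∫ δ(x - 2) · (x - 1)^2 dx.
1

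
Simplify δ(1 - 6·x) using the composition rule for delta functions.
\frac{\delta(x - 1/6)}{6}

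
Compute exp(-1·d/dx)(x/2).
\frac{x}{2} - \frac{1}{2}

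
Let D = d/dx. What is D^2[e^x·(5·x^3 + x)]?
\left(5 x^{3} + 30 x^{2} + 31 x + 2\right) e^{x}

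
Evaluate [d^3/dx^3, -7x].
-21\frac{d^{2}}{dx^{2}}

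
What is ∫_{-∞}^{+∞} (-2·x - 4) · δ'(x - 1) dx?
2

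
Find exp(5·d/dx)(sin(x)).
\sin{\left(x + 5 \right)}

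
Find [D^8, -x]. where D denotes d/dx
-8D^{7}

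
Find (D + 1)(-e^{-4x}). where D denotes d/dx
3 e^{- 4 x}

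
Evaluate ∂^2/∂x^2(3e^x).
3 e^{x}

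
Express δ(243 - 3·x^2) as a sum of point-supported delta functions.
\frac{\delta(x - 9) + \delta(x + 9)}{54}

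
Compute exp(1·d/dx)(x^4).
x^{4} + 4 x^{3} + 6 x^{2} + 4 x + 1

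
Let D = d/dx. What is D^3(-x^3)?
-6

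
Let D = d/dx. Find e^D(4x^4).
4 x^{4} + 16 x^{3} + 24 x^{2} + 16 x + 4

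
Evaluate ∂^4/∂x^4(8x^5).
960 x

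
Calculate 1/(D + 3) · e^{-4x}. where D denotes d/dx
- e^{- 4 x}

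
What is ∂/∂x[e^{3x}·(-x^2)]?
x \left(- 3 x - 2\right) e^{3 x}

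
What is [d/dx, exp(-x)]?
- e^{- x}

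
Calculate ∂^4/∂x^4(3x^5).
360 x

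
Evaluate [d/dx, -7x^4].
- 28 x^{3}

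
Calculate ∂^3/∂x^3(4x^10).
2880 x^{7}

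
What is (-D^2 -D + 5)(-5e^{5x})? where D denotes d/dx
125 e^{5 x}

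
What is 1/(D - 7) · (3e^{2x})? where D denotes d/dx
- \frac{3 e^{2 x}}{5}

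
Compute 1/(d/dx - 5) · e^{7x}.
\frac{e^{7 x}}{2}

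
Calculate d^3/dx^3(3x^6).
360 x^{3}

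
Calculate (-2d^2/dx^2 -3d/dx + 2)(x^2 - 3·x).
2 x^{2} - 12 x + 5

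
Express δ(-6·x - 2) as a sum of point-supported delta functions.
\frac{\delta(x + 1/3)}{6}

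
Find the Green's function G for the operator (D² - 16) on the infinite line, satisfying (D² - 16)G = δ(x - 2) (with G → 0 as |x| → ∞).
-\frac{e^{-4|x - 2|}}{8}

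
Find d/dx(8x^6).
48 x^{5}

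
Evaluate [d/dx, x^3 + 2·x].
3 x^{2} + 2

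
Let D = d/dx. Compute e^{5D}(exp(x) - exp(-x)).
2 \sinh{\left(x + 5 \right)}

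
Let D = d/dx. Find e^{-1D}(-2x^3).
- 2 x^{3} + 6 x^{2} - 6 x + 2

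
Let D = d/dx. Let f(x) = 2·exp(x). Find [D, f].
2 e^{x}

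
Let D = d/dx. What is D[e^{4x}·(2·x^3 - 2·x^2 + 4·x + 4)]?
2 \left(4 x^{3} - x^{2} + 6 x + 10\right) e^{4 x}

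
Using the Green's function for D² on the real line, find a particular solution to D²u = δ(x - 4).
\frac{|x - 4|}{2}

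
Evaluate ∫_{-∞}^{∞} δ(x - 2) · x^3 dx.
8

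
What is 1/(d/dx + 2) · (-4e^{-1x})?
- 4 e^{- x}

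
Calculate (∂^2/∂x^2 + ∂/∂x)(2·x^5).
10 x^{3} \left(x + 4\right)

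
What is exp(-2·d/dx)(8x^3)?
8 x^{3} - 48 x^{2} + 96 x - 64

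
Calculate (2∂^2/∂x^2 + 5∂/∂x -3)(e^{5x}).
72 e^{5 x}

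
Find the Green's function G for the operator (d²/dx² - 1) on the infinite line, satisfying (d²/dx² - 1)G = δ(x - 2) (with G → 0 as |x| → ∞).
-\frac{e^{-|x - 2|}}{2}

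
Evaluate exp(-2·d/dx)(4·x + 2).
4 x - 6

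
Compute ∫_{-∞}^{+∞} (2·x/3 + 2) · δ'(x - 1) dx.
- \frac{2}{3}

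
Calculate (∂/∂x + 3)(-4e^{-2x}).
- 4 e^{- 2 x}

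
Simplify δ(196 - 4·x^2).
\frac{\delta(x - 7) + \delta(x + 7)}{56}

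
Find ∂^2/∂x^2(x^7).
42 x^{5}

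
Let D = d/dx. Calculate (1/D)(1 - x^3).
- \frac{x^{4}}{4} + x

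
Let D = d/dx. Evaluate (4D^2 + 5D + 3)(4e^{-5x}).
312 e^{- 5 x}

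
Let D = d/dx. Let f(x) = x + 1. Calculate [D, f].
1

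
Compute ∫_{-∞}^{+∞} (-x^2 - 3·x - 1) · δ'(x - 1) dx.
5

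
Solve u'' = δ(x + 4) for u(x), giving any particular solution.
\frac{|x + 4|}{2}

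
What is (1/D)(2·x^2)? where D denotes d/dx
\frac{2 x^{3}}{3}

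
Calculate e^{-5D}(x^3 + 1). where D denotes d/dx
x^{3} - 15 x^{2} + 75 x - 124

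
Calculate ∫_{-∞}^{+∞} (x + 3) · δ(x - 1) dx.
4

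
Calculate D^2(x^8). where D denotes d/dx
56 x^{6}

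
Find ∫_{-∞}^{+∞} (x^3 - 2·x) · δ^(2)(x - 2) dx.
12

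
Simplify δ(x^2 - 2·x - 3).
\frac{\delta(x - 3) + \delta(x + 1)}{4}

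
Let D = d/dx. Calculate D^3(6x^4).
144 x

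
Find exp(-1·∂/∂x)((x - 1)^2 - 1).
x^{2} - 4 x + 3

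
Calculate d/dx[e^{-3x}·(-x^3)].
3 x^{2} \left(x - 1\right) e^{- 3 x}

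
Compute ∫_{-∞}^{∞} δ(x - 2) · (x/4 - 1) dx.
- \frac{1}{2}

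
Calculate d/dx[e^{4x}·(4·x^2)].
8 x \left(2 x + 1\right) e^{4 x}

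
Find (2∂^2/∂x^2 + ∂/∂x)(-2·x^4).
8 x^{2} \left(- x - 6\right)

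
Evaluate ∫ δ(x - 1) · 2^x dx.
2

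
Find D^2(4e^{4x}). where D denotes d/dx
64 e^{4 x}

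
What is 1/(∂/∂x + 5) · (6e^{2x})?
\frac{6 e^{2 x}}{7}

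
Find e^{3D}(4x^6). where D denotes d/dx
4 x^{6} + 72 x^{5} + 540 x^{4} + 2160 x^{3} + 4860 x^{2} + 5832 x + 2916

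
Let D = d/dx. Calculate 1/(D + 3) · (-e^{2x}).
- \frac{e^{2 x}}{5}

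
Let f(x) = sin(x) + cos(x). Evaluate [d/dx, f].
- \sin{\left(x \right)} + \cos{\left(x \right)}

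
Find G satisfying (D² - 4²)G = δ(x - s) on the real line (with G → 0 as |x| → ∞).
-\frac{e^{-4|x-s|}}{8}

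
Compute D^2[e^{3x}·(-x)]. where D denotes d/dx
\left(- 9 x - 6\right) e^{3 x}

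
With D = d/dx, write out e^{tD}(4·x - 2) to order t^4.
4 t + 4 x - 2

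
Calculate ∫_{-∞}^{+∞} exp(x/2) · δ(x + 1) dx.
e^{- \frac{1}{2}}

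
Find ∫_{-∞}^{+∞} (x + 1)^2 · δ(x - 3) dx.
16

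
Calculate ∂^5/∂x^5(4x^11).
221760 x^{6}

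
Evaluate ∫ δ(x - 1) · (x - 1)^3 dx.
0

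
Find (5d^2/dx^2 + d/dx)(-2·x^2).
- 4 x - 20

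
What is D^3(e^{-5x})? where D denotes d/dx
- 125 e^{- 5 x}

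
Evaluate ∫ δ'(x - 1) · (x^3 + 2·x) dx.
-5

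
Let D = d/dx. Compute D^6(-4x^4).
0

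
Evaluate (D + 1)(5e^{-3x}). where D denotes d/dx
- 10 e^{- 3 x}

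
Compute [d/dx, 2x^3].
6 x^{2}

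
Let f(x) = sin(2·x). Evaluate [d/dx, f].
2 \cos{\left(2 x \right)}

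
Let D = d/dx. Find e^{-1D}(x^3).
x^{3} - 3 x^{2} + 3 x - 1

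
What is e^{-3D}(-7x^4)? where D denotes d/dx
- 7 x^{4} + 84 x^{3} - 378 x^{2} + 756 x - 567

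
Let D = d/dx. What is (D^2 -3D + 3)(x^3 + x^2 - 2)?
3 x^{3} - 6 x^{2} - 4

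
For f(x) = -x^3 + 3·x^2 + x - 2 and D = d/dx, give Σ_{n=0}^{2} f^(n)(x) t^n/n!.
3 t^{2} \left(1 - x\right) + t \left(- 3 x^{2} + 6 x + 1\right) - x^{3} + 3 x^{2} + x - 2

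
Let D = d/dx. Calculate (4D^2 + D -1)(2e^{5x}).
208 e^{5 x}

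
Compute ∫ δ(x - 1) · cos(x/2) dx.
\cos{\left(\frac{1}{2} \right)}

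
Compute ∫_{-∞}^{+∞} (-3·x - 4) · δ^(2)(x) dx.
0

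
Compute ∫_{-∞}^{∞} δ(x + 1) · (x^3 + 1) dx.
0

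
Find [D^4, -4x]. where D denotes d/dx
-16D^{3}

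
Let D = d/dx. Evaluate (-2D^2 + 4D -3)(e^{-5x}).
- 73 e^{- 5 x}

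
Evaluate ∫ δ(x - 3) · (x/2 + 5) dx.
\frac{13}{2}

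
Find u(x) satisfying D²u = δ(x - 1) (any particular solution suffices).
\frac{|x - 1|}{2}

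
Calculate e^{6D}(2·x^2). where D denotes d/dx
2 x^{2} + 24 x + 72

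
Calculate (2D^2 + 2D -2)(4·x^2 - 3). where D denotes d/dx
- 8 x^{2} + 16 x + 22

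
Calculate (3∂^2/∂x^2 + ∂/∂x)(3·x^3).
9 x \left(x + 6\right)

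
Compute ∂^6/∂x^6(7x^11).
2328480 x^{5}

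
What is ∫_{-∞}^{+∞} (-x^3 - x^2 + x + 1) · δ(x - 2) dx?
-9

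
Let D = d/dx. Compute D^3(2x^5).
120 x^{2}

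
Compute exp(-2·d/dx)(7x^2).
7 x^{2} - 28 x + 28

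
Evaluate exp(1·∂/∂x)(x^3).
x^{3} + 3 x^{2} + 3 x + 1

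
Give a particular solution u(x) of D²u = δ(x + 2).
\frac{|x + 2|}{2}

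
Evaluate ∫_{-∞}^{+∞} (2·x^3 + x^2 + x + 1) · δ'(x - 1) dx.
-9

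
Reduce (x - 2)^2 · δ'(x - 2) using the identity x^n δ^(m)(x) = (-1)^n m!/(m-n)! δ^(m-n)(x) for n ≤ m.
0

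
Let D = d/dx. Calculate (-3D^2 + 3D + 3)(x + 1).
3 x + 6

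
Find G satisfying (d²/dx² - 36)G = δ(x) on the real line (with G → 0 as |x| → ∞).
-\frac{e^{-6|x|}}{12}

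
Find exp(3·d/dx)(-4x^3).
- 4 x^{3} - 36 x^{2} - 108 x - 108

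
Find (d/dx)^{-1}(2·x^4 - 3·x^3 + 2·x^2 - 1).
\frac{2 x^{5}}{5} - \frac{3 x^{4}}{4} + \frac{2 x^{3}}{3} - x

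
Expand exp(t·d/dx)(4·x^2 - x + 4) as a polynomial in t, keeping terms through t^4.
4 t^{2} + t \left(8 x - 1\right) + 4 x^{2} - x + 4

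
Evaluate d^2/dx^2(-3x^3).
- 18 x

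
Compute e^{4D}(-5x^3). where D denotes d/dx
- 5 x^{3} - 60 x^{2} - 240 x - 320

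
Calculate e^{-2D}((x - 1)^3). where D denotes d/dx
x^{3} - 9 x^{2} + 27 x - 27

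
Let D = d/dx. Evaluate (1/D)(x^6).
\frac{x^{7}}{7}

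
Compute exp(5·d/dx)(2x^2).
2 x^{2} + 20 x + 50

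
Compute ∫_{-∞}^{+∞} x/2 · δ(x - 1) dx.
\frac{1}{2}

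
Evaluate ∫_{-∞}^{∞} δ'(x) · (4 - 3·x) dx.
3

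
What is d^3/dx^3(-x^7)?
- 210 x^{4}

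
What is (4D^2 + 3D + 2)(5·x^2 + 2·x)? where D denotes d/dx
10 x^{2} + 34 x + 46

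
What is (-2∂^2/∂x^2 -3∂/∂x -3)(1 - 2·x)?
6 x + 3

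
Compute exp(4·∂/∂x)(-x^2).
- x^{2} - 8 x - 16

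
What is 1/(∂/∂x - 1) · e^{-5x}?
- \frac{e^{- 5 x}}{6}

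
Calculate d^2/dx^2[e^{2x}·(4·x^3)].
8 x \left(2 x^{2} + 6 x + 3\right) e^{2 x}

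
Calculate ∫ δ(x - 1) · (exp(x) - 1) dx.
-1 + e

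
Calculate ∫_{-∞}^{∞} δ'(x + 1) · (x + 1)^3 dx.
0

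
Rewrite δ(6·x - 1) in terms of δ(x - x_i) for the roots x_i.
\frac{\delta(x - 1/6)}{6}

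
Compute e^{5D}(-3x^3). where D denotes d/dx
- 3 x^{3} - 45 x^{2} - 225 x - 375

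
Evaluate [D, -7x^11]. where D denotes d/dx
- 77 x^{10}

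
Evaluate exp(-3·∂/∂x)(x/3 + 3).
\frac{x}{3} + 2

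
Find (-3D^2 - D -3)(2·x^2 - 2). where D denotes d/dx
- 6 x^{2} - 4 x - 6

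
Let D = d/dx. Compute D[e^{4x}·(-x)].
\left(- 4 x - 1\right) e^{4 x}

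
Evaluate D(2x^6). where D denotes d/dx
12 x^{5}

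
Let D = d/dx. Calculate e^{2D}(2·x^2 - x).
2 x^{2} + 7 x + 6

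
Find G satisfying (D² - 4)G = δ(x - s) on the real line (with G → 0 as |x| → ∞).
-\frac{e^{-2|x-s|}}{4}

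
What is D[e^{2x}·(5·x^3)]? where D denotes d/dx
x^{2} \left(10 x + 15\right) e^{2 x}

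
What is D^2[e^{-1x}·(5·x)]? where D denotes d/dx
5 \left(x - 2\right) e^{- x}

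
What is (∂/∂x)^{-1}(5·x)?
\frac{5 x^{2}}{2}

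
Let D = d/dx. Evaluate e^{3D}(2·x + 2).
2 x + 8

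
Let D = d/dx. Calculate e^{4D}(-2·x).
- 2 x - 8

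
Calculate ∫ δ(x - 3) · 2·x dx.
6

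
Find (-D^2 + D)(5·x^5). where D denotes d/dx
25 x^{3} \left(x - 4\right)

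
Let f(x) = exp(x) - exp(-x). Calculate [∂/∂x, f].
2 \cosh{\left(x \right)}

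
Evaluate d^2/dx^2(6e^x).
6 e^{x}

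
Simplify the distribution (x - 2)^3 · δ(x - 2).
0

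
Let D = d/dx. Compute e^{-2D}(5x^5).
5 x^{5} - 50 x^{4} + 200 x^{3} - 400 x^{2} + 400 x - 160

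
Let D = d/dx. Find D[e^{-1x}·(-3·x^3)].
3 x^{2} \left(x - 3\right) e^{- x}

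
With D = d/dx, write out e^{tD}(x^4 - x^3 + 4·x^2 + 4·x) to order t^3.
t^{3} \left(4 x - 1\right) + t^{2} \left(6 x^{2} - 3 x + 4\right) + t \left(4 x^{3} - 3 x^{2} + 8 x + 4\right) + x^{4} - x^{3} + 4 x^{2} + 4 x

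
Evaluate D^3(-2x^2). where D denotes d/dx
0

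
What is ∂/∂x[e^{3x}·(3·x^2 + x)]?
\left(9 x^{2} + 9 x + 1\right) e^{3 x}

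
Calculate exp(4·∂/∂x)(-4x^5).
- 4 x^{5} - 80 x^{4} - 640 x^{3} - 2560 x^{2} - 5120 x - 4096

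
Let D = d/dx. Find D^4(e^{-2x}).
16 e^{- 2 x}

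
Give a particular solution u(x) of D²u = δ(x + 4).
\frac{|x + 4|}{2}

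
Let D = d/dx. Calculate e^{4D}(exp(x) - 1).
e^{x + 4} - 1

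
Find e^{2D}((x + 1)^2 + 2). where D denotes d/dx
x^{2} + 6 x + 11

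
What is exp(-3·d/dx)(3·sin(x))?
3 \sin{\left(x - 3 \right)}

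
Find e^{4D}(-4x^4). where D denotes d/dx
- 4 x^{4} - 64 x^{3} - 384 x^{2} - 1024 x - 1024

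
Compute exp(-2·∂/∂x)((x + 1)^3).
x^{3} - 3 x^{2} + 3 x - 1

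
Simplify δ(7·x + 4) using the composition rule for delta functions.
\frac{\delta(x + 4/7)}{7}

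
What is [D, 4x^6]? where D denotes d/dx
24 x^{5}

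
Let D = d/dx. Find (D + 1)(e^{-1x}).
0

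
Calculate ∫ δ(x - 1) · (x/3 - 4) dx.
- \frac{11}{3}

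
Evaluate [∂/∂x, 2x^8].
16 x^{7}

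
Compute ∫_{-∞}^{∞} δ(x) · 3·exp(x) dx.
3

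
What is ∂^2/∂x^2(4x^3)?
24 x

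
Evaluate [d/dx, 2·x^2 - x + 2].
4 x - 1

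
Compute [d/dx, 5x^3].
15 x^{2}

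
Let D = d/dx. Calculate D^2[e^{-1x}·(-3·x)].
3 \left(2 - x\right) e^{- x}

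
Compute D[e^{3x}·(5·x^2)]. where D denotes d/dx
5 x \left(3 x + 2\right) e^{3 x}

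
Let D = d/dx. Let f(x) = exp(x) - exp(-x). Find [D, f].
2 \cosh{\left(x \right)}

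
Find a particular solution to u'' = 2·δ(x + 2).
|x + 2|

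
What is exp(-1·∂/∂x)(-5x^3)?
- 5 x^{3} + 15 x^{2} - 15 x + 5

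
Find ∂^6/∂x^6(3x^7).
15120 x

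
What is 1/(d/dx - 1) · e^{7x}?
\frac{e^{7 x}}{6}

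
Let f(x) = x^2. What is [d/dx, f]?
2 x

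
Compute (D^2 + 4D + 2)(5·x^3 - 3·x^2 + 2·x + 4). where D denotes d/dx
10 x^{3} + 54 x^{2} + 10 x + 10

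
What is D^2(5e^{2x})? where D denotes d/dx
20 e^{2 x}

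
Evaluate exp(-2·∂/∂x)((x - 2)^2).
x^{2} - 8 x + 16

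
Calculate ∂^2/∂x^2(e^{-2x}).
4 e^{- 2 x}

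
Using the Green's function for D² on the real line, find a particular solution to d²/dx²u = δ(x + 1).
\frac{|x + 1|}{2}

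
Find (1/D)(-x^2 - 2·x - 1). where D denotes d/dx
- \frac{x^{3}}{3} - x^{2} - x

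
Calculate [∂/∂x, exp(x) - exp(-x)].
2 \cosh{\left(x \right)}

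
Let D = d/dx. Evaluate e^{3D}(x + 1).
x + 4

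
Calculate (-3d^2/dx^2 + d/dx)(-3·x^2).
18 - 6 x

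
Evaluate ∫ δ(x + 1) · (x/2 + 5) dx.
\frac{9}{2}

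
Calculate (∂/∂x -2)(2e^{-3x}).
- 10 e^{- 3 x}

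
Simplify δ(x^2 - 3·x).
\frac{\delta(x - 3) + \delta(x)}{3}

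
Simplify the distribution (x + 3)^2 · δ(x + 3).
0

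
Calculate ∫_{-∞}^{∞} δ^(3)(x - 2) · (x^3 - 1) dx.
-6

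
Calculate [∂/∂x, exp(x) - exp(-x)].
2 \cosh{\left(x \right)}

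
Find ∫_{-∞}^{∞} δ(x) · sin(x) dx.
0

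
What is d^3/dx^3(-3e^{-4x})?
192 e^{- 4 x}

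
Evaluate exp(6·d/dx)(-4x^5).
- 4 x^{5} - 120 x^{4} - 1440 x^{3} - 8640 x^{2} - 25920 x - 31104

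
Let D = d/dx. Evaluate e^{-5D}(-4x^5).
- 4 x^{5} + 100 x^{4} - 1000 x^{3} + 5000 x^{2} - 12500 x + 12500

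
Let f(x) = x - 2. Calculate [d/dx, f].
1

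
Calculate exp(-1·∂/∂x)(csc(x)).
\csc{\left(x - 1 \right)}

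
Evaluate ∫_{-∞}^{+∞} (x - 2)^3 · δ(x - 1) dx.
-1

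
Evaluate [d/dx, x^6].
6 x^{5}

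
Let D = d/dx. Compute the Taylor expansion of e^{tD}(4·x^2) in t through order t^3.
4 t^{2} + 8 t x + 4 x^{2}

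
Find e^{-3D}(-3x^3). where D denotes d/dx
- 3 x^{3} + 27 x^{2} - 81 x + 81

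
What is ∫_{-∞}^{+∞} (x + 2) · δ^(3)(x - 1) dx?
0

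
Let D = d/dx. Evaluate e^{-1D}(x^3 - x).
x \left(x^{2} - 3 x + 2\right)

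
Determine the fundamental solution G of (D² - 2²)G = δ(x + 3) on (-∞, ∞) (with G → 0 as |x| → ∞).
-\frac{e^{-2|x + 3|}}{4}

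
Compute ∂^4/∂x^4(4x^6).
1440 x^{2}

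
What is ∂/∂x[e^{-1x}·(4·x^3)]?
4 x^{2} \left(3 - x\right) e^{- x}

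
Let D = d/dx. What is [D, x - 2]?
1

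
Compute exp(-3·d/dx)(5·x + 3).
5 x - 12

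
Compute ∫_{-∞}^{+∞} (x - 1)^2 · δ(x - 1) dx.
0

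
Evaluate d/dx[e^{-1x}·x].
\left(1 - x\right) e^{- x}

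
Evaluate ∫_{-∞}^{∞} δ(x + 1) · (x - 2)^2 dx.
9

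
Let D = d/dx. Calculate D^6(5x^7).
25200 x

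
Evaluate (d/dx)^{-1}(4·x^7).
\frac{x^{8}}{2}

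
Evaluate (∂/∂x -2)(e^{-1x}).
- 3 e^{- x}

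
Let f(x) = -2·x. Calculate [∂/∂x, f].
-2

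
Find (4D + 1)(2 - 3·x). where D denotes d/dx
- 3 x - 10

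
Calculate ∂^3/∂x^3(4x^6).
480 x^{3}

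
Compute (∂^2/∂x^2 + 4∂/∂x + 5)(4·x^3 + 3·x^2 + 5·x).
20 x^{3} + 63 x^{2} + 73 x + 26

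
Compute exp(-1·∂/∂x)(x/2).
\frac{x}{2} - \frac{1}{2}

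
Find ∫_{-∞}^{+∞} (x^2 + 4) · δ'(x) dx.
0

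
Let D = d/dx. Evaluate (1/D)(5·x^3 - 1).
\frac{5 x^{4}}{4} - x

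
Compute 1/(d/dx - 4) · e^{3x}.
- e^{3 x}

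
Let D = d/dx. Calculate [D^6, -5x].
-30D^{5}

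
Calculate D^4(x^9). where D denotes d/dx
3024 x^{5}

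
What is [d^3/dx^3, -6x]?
-18\frac{d^{2}}{dx^{2}}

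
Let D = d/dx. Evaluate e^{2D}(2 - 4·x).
- 4 x - 6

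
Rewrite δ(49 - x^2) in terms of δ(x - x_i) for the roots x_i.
\frac{\delta(x - 7) + \delta(x + 7)}{14}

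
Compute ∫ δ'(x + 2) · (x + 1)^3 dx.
-3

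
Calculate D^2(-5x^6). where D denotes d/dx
- 150 x^{4}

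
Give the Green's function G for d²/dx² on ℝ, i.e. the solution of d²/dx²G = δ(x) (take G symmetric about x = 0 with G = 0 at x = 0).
\frac{|x|}{2}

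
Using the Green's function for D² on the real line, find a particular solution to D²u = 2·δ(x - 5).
|x - 5|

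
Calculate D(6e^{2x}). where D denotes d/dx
12 e^{2 x}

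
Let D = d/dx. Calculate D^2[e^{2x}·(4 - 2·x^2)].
\left(- 8 x^{2} - 16 x + 12\right) e^{2 x}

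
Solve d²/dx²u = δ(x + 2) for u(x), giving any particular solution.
\frac{|x + 2|}{2}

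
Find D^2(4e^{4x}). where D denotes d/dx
64 e^{4 x}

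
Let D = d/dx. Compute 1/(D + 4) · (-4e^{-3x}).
- 4 e^{- 3 x}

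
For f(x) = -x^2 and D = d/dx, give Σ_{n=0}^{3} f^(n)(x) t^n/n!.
- t^{2} - 2 t x - x^{2}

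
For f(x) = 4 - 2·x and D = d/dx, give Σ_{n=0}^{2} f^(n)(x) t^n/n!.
- 2 t - 2 x + 4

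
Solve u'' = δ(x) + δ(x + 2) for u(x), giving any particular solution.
\frac{|x|}{2} + \frac{|x + 2|}{2}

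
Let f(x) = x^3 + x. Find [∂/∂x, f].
3 x^{2} + 1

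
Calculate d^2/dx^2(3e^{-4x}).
48 e^{- 4 x}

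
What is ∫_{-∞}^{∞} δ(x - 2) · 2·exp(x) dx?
2 e^{2}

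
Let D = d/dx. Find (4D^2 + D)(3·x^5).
15 x^{3} \left(x + 16\right)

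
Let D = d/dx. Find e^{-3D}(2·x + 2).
2 x - 4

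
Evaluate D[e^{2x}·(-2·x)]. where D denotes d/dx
\left(- 4 x - 2\right) e^{2 x}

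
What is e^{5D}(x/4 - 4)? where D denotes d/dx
\frac{x}{4} - \frac{11}{4}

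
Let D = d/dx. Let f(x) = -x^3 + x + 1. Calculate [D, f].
1 - 3 x^{2}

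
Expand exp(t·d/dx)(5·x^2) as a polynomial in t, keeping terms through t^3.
5 t^{2} + 10 t x + 5 x^{2}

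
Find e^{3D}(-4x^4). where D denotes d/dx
- 4 x^{4} - 48 x^{3} - 216 x^{2} - 432 x - 324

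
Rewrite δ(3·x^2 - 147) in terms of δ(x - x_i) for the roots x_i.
\frac{\delta(x - 7) + \delta(x + 7)}{42}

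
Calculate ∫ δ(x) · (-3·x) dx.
0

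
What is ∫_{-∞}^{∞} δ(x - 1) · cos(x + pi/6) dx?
\cos{\left(\frac{\pi}{6} + 1 \right)}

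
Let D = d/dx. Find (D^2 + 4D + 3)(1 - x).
- 3 x - 1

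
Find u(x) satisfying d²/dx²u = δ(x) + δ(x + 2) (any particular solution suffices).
\frac{|x|}{2} + \frac{|x + 2|}{2}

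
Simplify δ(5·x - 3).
\frac{\delta(x - 3/5)}{5}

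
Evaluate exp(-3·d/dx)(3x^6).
3 x^{6} - 54 x^{5} + 405 x^{4} - 1620 x^{3} + 3645 x^{2} - 4374 x + 2187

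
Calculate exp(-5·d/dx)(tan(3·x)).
\tan{\left(3 x - 15 \right)}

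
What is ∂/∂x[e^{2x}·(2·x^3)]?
x^{2} \left(4 x + 6\right) e^{2 x}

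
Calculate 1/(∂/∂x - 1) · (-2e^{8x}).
- \frac{2 e^{8 x}}{7}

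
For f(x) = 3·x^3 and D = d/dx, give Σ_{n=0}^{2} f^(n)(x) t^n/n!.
3 x \left(3 t^{2} + 3 t x + x^{2}\right)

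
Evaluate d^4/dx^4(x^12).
11880 x^{8}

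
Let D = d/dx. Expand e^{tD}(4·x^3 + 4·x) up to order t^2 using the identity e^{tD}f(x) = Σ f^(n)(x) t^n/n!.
12 t^{2} x + 4 t \left(3 x^{2} + 1\right) + 4 x^{3} + 4 x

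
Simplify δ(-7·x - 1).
\frac{\delta(x + 1/7)}{7}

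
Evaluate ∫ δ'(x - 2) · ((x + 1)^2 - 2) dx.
-6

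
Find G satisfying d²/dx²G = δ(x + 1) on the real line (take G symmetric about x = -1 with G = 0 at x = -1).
\frac{|x + 1|}{2}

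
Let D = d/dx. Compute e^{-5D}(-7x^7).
- 7 x^{7} + 245 x^{6} - 3675 x^{5} + 30625 x^{4} - 153125 x^{3} + 459375 x^{2} - 765625 x + 546875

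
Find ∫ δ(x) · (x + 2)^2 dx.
4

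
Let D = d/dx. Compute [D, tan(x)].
\frac{1}{\cos^{2}{\left(x \right)}}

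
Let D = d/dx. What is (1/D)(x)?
\frac{x^{2}}{2}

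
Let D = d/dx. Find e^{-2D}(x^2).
x^{2} - 4 x + 4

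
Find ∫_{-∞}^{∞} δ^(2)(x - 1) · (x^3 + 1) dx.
6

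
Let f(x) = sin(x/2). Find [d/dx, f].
\frac{\cos{\left(\frac{x}{2} \right)}}{2}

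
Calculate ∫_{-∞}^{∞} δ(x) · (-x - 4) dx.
-4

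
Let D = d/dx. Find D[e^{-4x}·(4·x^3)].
x^{2} \left(12 - 16 x\right) e^{- 4 x}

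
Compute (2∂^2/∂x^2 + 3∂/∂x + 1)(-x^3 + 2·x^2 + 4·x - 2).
- x^{3} - 7 x^{2} + 4 x + 18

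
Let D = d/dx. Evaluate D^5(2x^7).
5040 x^{2}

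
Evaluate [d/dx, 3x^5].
15 x^{4}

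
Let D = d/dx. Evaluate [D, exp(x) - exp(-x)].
2 \cosh{\left(x \right)}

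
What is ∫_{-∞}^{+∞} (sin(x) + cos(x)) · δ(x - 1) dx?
\cos{\left(1 \right)} + \sin{\left(1 \right)}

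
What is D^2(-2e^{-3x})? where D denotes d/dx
- 18 e^{- 3 x}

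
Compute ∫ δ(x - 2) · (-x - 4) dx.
-6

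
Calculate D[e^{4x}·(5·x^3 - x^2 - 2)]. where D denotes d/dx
\left(20 x^{3} + 11 x^{2} - 2 x - 8\right) e^{4 x}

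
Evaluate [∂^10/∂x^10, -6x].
-60\frac{d^{9}}{dx^{9}}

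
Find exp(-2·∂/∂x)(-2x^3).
- 2 x^{3} + 12 x^{2} - 24 x + 16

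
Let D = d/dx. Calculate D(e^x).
e^{x}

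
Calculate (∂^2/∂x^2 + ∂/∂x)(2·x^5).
10 x^{3} \left(x + 4\right)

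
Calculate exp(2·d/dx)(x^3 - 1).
x^{3} + 6 x^{2} + 12 x + 7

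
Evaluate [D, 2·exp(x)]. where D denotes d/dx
2 e^{x}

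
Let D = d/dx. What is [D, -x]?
-1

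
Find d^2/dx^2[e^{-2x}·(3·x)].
12 \left(x - 1\right) e^{- 2 x}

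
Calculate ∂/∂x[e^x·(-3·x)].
3 \left(- x - 1\right) e^{x}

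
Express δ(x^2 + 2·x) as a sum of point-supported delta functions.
\frac{\delta(x + 2) + \delta(x)}{2}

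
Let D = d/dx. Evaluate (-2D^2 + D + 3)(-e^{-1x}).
0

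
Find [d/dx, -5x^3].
- 15 x^{2}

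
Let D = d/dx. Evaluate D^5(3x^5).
360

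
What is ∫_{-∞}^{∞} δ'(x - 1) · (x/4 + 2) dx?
- \frac{1}{4}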